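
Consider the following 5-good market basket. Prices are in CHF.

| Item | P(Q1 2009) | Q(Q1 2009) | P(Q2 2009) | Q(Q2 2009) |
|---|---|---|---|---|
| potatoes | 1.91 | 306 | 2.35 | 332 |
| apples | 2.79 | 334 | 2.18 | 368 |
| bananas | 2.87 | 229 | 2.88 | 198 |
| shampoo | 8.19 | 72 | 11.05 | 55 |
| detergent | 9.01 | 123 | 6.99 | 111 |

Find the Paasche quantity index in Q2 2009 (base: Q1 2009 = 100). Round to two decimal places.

Paasche quantity index uses current-period prices as weights.
ΣP(Q2 2009)·Q(Q2 2009) = 2.35×332 + 2.18×368 + 2.88×198 + 11.05×55 + 6.99×111 = 780.2 + 802.24 + 570.24 + 607.75 + 775.89 = 3536.32
ΣP(Q2 2009)·Q(Q1 2009) = 2.35×306 + 2.18×334 + 2.88×229 + 11.05×72 + 6.99×123 = 719.1 + 728.12 + 659.52 + 795.6 + 859.77 = 3762.11
Index = 3536.32 / 3762.11 × 100 = 93.9983

94.00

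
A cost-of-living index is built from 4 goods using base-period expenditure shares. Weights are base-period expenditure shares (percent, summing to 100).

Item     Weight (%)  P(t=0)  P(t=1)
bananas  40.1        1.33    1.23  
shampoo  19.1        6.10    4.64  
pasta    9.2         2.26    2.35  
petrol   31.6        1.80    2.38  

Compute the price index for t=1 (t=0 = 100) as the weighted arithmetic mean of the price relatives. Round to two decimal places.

bananas: 40.1 × (1.23/1.33) = 40.1 × 0.924812 = 37.0850
shampoo: 19.1 × (4.64/6.10) = 19.1 × 0.760656 = 14.5285
pasta: 9.2 × (2.35/2.26) = 9.2 × 1.039823 = 9.5664
petrol: 31.6 × (2.38/1.80) = 31.6 × 1.322222 = 41.7822
Index = Σ wᵢ·(p₁ᵢ/p₀ᵢ) = 37.0850 + 14.5285 + 9.5664 + 41.7822 = 102.9621

102.96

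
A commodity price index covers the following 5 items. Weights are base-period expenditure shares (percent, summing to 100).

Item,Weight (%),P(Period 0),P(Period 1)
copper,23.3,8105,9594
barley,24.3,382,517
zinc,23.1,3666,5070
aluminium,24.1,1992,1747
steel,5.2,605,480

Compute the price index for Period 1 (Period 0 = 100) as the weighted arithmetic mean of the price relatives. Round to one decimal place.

117.7

copper: 23.3 × (9594/8105) = 23.3 × 1.183714 = 27.5805
barley: 24.3 × (517/382) = 24.3 × 1.353403 = 32.8877
zinc: 23.1 × (5070/3666) = 23.1 × 1.382979 = 31.9468
aluminium: 24.1 × (1747/1992) = 24.1 × 0.877008 = 21.1359
steel: 5.2 × (480/605) = 5.2 × 0.793388 = 4.1256
Index = Σ wᵢ·(p₁ᵢ/p₀ᵢ) = 27.5805 + 32.8877 + 31.9468 + 21.1359 + 4.1256 = 117.6765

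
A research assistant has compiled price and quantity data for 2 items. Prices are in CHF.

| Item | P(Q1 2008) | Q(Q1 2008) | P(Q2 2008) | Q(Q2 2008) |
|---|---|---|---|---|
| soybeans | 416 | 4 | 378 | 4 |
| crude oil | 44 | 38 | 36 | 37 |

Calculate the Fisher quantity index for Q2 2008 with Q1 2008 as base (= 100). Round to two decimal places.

98.72

Laspeyres component (base-period weights):
ΣP(Q1 2008)Q(Q2 2008) = 416×4 + 44×37 = 1664 + 1628 = 3292
ΣP(Q1 2008)Q(Q1 2008) = 416×4 + 44×38 = 1664 + 1672 = 3336
L = 3292 / 3336 × 100 = 98.6811
Paasche component (current-period weights):
ΣP(Q2 2008)Q(Q2 2008) = 378×4 + 36×37 = 1512 + 1332 = 2844
ΣP(Q2 2008)Q(Q1 2008) = 378×4 + 36×38 = 1512 + 1368 = 2880
P = 2844 / 2880 × 100 = 98.7500
Fisher = √(L × P) = √(98.6811 × 98.7500) = 98.7155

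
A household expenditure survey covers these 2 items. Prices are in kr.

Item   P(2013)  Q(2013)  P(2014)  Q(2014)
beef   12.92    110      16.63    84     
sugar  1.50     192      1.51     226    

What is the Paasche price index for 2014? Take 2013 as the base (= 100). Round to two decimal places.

122.04

Paasche price index uses current-period quantities as weights.
ΣP(2014)·Q(2014) = 16.63×84 + 1.51×226 = 1396.92 + 341.26 = 1738.18
ΣP(2013)·Q(2014) = 12.92×84 + 1.50×226 = 1085.28 + 339 = 1424.28
Index = 1738.18 / 1424.28 × 100 = 122.0392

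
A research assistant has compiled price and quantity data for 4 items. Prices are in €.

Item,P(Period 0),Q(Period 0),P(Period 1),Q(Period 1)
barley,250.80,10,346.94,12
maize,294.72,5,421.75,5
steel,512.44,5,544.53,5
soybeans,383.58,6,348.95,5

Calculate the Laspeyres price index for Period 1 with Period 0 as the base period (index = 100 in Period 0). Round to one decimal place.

117.5

Laspeyres price index uses base-period quantities as weights.
ΣP(Period 1)·Q(Period 0) = 346.94×10 + 421.75×5 + 544.53×5 + 348.95×6 = 3469.4 + 2108.75 + 2722.65 + 2093.7 = 10394.5
ΣP(Period 0)·Q(Period 0) = 250.80×10 + 294.72×5 + 512.44×5 + 383.58×6 = 2508 + 1473.6 + 2562.2 + 2301.48 = 8845.28
Index = 10394.5 / 8845.28 × 100 = 117.5147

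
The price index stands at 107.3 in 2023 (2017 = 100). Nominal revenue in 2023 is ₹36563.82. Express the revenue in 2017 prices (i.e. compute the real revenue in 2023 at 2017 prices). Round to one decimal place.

Real = Nominal ÷ (Index/100) = 36563.82 ÷ (107.3/100)
     = 36563.82 ÷ 1.073 = 34076.2535

34076.3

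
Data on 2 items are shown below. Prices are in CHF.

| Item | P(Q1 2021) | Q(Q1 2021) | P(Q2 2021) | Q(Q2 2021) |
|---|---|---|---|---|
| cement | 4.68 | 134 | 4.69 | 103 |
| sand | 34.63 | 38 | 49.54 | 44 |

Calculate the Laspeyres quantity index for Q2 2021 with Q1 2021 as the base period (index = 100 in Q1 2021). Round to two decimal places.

Laspeyres quantity index uses base-period prices as weights.
ΣP(Q1 2021)·Q(Q2 2021) = 4.68×103 + 34.63×44 = 482.04 + 1523.72 = 2005.76
ΣP(Q1 2021)·Q(Q1 2021) = 4.68×134 + 34.63×38 = 627.12 + 1315.94 = 1943.06
Index = 2005.76 / 1943.06 × 100 = 103.2269

103.23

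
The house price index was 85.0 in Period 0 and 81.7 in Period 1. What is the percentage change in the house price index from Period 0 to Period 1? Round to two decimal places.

-3.88%

Change = (81.7 − 85.0) / 85.0 × 100
       = -3.3 / 85.0 × 100 = -3.8824%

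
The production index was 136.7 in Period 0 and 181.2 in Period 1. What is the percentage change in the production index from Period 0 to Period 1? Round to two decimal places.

32.55%

Change = (181.2 − 136.7) / 136.7 × 100
       = 44.5 / 136.7 × 100 = 32.5530%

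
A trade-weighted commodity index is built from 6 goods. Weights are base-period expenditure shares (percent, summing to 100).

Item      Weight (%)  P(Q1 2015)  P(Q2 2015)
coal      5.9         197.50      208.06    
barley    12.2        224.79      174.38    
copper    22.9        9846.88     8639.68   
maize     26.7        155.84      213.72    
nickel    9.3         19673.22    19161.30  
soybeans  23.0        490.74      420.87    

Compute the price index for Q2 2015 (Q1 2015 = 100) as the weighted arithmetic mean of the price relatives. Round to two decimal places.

coal: 5.9 × (208.06/197.50) = 5.9 × 1.053468 = 6.2155
barley: 12.2 × (174.38/224.79) = 12.2 × 0.775746 = 9.4641
copper: 22.9 × (8639.68/9846.88) = 22.9 × 0.877403 = 20.0925
maize: 26.7 × (213.72/155.84) = 26.7 × 1.371407 = 36.6166
nickel: 9.3 × (19161.30/19673.22) = 9.3 × 0.973979 = 9.0580
soybeans: 23.0 × (420.87/490.74) = 23.0 × 0.857623 = 19.7253
Index = Σ wᵢ·(p₁ᵢ/p₀ᵢ) = 6.2155 + 9.4641 + 20.0925 + 36.6166 + 9.0580 + 19.7253 = 101.1720

101.17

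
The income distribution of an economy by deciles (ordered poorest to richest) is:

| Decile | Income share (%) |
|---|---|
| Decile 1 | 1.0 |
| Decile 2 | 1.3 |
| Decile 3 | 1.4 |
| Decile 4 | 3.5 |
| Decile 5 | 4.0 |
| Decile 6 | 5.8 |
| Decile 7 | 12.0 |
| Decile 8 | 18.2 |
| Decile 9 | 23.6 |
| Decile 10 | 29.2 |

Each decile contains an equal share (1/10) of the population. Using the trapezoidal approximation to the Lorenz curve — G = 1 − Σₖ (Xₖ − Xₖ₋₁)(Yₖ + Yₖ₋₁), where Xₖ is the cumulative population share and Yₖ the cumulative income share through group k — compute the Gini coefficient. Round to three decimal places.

Cumulative income shares Yₖ: 0.0100, 0.0230, 0.0370, 0.0720, 0.1120, 0.1700, 0.2900, 0.4720, 0.7080, 1.0000
Σ (Xₖ−Xₖ₋₁)(Yₖ+Yₖ₋₁) = (1/10)(0.0100+0.0000) + (1/10)(0.0230+0.0100) + (1/10)(0.0370+0.0230) + (1/10)(0.0720+0.0370) + (1/10)(0.1120+0.0720) + (1/10)(0.1700+0.1120) + (1/10)(0.2900+0.1700) + (1/10)(0.4720+0.2900) + (1/10)(0.7080+0.4720) + (1/10)(1.0000+0.7080)
  = 0.0010 + 0.0033 + 0.0060 + 0.0109 + 0.0184 + 0.0282 + 0.0460 + 0.0762 + 0.1180 + 0.1708 = 0.4788
G = 1 − 0.4788 = 0.5212

0.521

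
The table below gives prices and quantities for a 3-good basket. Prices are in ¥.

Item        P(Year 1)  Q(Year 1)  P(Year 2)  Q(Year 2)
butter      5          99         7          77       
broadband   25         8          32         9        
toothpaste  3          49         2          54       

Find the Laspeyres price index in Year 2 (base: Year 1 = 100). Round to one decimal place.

124.3

Laspeyres price index uses base-period quantities as weights.
ΣP(Year 2)·Q(Year 1) = 7×99 + 32×8 + 2×49 = 693 + 256 + 98 = 1047
ΣP(Year 1)·Q(Year 1) = 5×99 + 25×8 + 3×49 = 495 + 200 + 147 = 842
Index = 1047 / 842 × 100 = 124.3468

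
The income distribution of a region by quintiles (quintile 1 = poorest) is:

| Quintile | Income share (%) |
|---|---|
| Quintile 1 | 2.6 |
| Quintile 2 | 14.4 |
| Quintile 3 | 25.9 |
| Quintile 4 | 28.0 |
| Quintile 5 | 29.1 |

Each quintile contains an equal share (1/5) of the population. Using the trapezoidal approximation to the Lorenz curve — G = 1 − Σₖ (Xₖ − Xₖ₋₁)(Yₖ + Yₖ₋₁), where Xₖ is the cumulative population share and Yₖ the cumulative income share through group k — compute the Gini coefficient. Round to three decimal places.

Cumulative income shares Yₖ: 0.0260, 0.1700, 0.4290, 0.7090, 1.0000
Σ (Xₖ−Xₖ₋₁)(Yₖ+Yₖ₋₁) = (1/5)(0.0260+0.0000) + (1/5)(0.1700+0.0260) + (1/5)(0.4290+0.1700) + (1/5)(0.7090+0.4290) + (1/5)(1.0000+0.7090)
  = 0.0052 + 0.0392 + 0.1198 + 0.2276 + 0.3418 = 0.7336
G = 1 − 0.7336 = 0.2664

0.266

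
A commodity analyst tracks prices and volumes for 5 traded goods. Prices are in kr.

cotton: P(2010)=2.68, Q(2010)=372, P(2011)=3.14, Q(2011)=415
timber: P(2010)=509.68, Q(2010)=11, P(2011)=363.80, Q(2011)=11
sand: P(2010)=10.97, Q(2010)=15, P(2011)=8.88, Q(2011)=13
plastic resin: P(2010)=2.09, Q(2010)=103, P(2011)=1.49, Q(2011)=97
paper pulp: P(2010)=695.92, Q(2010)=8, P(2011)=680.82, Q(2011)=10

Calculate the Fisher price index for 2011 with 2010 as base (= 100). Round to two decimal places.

87.55

Laspeyres component (base-period weights):
ΣP(2011)Q(2010) = 3.14×372 + 363.80×11 + 8.88×15 + 1.49×103 + 680.82×8 = 1168.08 + 4001.8 + 133.2 + 153.47 + 5446.56 = 10903.11
ΣP(2010)Q(2010) = 2.68×372 + 509.68×11 + 10.97×15 + 2.09×103 + 695.92×8 = 996.96 + 5606.48 + 164.55 + 215.27 + 5567.36 = 12550.62
L = 10903.11 / 12550.62 × 100 = 86.8731
Paasche component (current-period weights):
ΣP(2011)Q(2011) = 3.14×415 + 363.80×11 + 8.88×13 + 1.49×97 + 680.82×10 = 1303.1 + 4001.8 + 115.44 + 144.53 + 6808.2 = 12373.07
ΣP(2010)Q(2011) = 2.68×415 + 509.68×11 + 10.97×13 + 2.09×97 + 695.92×10 = 1112.2 + 5606.48 + 142.61 + 202.73 + 6959.2 = 14023.22
P = 12373.07 / 14023.22 × 100 = 88.2327
Fisher = √(L × P) = √(86.8731 × 88.2327) = 87.5503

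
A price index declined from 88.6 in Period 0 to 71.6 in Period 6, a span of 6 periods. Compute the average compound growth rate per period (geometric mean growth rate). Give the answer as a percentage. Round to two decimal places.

Growth factor = (71.6/88.6)^(1/6) = (0.808126)^(1/6) = 0.965117
Growth rate = 0.965117 − 1 = -0.034883 = -3.4883%

-3.49%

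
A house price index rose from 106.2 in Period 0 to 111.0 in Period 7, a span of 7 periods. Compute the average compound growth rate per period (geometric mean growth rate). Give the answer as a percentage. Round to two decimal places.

Growth factor = (111.0/106.2)^(1/7) = (1.045198)^(1/7) = 1.006335
Growth rate = 1.006335 − 1 = 0.006335 = 0.6335%

0.63%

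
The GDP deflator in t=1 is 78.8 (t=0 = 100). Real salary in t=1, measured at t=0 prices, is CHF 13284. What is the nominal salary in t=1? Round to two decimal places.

10467.79

Nominal = Real × (Index/100) = 13284 × (78.8/100)
        = 13284 × 0.788 = 10467.7920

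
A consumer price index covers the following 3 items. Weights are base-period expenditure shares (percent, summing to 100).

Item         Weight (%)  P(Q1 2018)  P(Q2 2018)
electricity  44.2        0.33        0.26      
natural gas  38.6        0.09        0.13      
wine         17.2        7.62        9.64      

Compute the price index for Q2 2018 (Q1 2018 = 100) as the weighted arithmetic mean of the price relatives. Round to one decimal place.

112.3

electricity: 44.2 × (0.26/0.33) = 44.2 × 0.787879 = 34.8242
natural gas: 38.6 × (0.13/0.09) = 38.6 × 1.444444 = 55.7556
wine: 17.2 × (9.64/7.62) = 17.2 × 1.265092 = 21.7596
Index = Σ wᵢ·(p₁ᵢ/p₀ᵢ) = 34.8242 + 55.7556 + 21.7596 = 112.3394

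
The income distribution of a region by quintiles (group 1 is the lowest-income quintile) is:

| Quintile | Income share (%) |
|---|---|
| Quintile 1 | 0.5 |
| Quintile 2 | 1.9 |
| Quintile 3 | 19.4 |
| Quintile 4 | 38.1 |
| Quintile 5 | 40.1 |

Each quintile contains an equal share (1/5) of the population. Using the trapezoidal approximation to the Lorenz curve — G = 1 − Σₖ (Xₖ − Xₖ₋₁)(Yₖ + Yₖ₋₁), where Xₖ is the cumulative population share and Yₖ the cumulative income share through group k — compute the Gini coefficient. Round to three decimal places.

Cumulative income shares Yₖ: 0.0050, 0.0240, 0.2180, 0.5990, 1.0000
Σ (Xₖ−Xₖ₋₁)(Yₖ+Yₖ₋₁) = (1/5)(0.0050+0.0000) + (1/5)(0.0240+0.0050) + (1/5)(0.2180+0.0240) + (1/5)(0.5990+0.2180) + (1/5)(1.0000+0.5990)
  = 0.0010 + 0.0058 + 0.0484 + 0.1634 + 0.3198 = 0.5384
G = 1 − 0.5384 = 0.4616

0.462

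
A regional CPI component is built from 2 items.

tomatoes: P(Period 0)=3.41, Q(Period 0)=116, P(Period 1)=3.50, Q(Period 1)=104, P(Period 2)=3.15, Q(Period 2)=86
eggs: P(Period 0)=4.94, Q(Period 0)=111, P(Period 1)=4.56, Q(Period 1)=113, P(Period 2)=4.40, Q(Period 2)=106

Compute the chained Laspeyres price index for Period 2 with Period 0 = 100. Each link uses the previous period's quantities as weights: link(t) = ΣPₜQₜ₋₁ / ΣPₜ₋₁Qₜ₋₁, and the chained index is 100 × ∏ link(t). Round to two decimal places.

90.65

Link Period 0→Period 1:
ΣP(Period 1)Q(Period 0) = 3.50×116 + 4.56×111 = 406 + 506.16 = 912.16
ΣP(Period 0)Q(Period 0) = 3.41×116 + 4.94×111 = 395.56 + 548.34 = 943.9
link = 912.16/943.9 = 0.966374
Link Period 1→Period 2:
ΣP(Period 2)Q(Period 1) = 3.15×104 + 4.40×113 = 327.6 + 497.2 = 824.8
ΣP(Period 1)Q(Period 1) = 3.50×104 + 4.56×113 = 364 + 515.28 = 879.28
link = 824.8/879.28 = 0.938040
Chained index = 100 × 0.966374 × 0.938040 = 90.6497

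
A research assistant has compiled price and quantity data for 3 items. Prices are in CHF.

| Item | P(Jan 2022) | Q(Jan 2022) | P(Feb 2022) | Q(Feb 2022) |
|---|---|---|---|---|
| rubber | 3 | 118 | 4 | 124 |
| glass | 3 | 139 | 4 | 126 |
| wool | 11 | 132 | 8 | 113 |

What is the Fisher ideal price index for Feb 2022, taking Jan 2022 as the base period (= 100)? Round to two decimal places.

Laspeyres component (base-period weights):
ΣP(Feb 2022)Q(Jan 2022) = 4×118 + 4×139 + 8×132 = 472 + 556 + 1056 = 2084
ΣP(Jan 2022)Q(Jan 2022) = 3×118 + 3×139 + 11×132 = 354 + 417 + 1452 = 2223
L = 2084 / 2223 × 100 = 93.7472
Paasche component (current-period weights):
ΣP(Feb 2022)Q(Feb 2022) = 4×124 + 4×126 + 8×113 = 496 + 504 + 904 = 1904
ΣP(Jan 2022)Q(Feb 2022) = 3×124 + 3×126 + 11×113 = 372 + 378 + 1243 = 1993
P = 1904 / 1993 × 100 = 95.5344
Fisher = √(L × P) = √(93.7472 × 95.5344) = 94.6366

94.64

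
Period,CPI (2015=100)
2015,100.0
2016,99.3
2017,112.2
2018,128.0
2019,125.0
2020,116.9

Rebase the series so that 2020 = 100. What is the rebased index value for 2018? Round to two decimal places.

Rebased(2018) = 128.0 / 116.9 × 100 = 109.4953

109.50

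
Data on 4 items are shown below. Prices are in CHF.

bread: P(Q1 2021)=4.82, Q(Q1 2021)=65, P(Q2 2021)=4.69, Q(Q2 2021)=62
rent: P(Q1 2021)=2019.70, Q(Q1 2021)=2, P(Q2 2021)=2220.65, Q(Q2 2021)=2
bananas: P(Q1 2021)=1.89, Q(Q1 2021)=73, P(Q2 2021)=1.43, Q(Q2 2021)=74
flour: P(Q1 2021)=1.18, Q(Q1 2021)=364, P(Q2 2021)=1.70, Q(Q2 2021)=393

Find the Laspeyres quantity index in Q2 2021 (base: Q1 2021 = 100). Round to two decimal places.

Laspeyres quantity index uses base-period prices as weights.
ΣP(Q1 2021)·Q(Q2 2021) = 4.82×62 + 2019.70×2 + 1.89×74 + 1.18×393 = 298.84 + 4039.4 + 139.86 + 463.74 = 4941.84
ΣP(Q1 2021)·Q(Q1 2021) = 4.82×65 + 2019.70×2 + 1.89×73 + 1.18×364 = 313.3 + 4039.4 + 137.97 + 429.52 = 4920.19
Index = 4941.84 / 4920.19 × 100 = 100.4400

100.44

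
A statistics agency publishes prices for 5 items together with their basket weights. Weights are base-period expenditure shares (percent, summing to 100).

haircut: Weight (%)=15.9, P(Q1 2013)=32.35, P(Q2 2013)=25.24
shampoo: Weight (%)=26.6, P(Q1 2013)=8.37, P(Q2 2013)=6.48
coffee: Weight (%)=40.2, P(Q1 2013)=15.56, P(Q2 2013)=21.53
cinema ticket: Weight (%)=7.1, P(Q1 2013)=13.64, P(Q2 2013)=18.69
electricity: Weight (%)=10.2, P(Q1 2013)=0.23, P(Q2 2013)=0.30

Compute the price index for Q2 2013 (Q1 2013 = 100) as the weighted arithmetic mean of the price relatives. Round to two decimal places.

haircut: 15.9 × (25.24/32.35) = 15.9 × 0.780216 = 12.4054
shampoo: 26.6 × (6.48/8.37) = 26.6 × 0.774194 = 20.5935
coffee: 40.2 × (21.53/15.56) = 40.2 × 1.383676 = 55.6238
cinema ticket: 7.1 × (18.69/13.64) = 7.1 × 1.370235 = 9.7287
electricity: 10.2 × (0.30/0.23) = 10.2 × 1.304348 = 13.3043
Index = Σ wᵢ·(p₁ᵢ/p₀ᵢ) = 12.4054 + 20.5935 + 55.6238 + 9.7287 + 13.3043 = 111.6558

111.66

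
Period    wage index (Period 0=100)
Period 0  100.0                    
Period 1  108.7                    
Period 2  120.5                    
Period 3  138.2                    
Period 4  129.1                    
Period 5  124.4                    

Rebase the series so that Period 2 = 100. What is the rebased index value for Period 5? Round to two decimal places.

103.24

Rebased(Period 5) = 124.4 / 120.5 × 100 = 103.2365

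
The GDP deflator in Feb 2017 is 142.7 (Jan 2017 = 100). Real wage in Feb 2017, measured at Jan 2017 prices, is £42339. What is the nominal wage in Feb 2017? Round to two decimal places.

Nominal = Real × (Index/100) = 42339 × (142.7/100)
        = 42339 × 1.427 = 60417.7530

60417.75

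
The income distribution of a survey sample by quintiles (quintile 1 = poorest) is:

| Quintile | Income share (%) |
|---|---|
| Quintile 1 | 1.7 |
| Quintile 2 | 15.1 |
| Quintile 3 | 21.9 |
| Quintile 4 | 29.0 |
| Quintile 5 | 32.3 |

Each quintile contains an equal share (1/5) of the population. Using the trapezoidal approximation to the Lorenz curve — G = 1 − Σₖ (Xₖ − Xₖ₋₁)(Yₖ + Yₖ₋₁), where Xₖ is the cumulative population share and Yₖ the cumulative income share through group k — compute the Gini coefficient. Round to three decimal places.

Cumulative income shares Yₖ: 0.0170, 0.1680, 0.3870, 0.6770, 1.0000
Σ (Xₖ−Xₖ₋₁)(Yₖ+Yₖ₋₁) = (1/5)(0.0170+0.0000) + (1/5)(0.1680+0.0170) + (1/5)(0.3870+0.1680) + (1/5)(0.6770+0.3870) + (1/5)(1.0000+0.6770)
  = 0.0034 + 0.0370 + 0.1110 + 0.2128 + 0.3354 = 0.6996
G = 1 − 0.6996 = 0.3004

0.300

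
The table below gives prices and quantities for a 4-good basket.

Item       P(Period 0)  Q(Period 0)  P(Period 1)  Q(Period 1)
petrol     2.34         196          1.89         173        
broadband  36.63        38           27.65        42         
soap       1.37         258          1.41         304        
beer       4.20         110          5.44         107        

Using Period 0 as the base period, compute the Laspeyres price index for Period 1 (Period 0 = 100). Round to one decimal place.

89.4

Laspeyres price index uses base-period quantities as weights.
ΣP(Period 1)·Q(Period 0) = 1.89×196 + 27.65×38 + 1.41×258 + 5.44×110 = 370.44 + 1050.7 + 363.78 + 598.4 = 2383.32
ΣP(Period 0)·Q(Period 0) = 2.34×196 + 36.63×38 + 1.37×258 + 4.20×110 = 458.64 + 1391.94 + 353.46 + 462 = 2666.04
Index = 2383.32 / 2666.04 × 100 = 89.3955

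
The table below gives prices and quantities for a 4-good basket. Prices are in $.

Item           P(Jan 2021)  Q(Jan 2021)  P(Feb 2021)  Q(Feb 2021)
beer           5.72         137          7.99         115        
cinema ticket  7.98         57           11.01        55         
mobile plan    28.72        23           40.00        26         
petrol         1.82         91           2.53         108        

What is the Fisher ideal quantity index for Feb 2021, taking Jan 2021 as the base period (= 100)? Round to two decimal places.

Laspeyres component (base-period weights):
ΣP(Jan 2021)Q(Feb 2021) = 5.72×115 + 7.98×55 + 28.72×26 + 1.82×108 = 657.8 + 438.9 + 746.72 + 196.56 = 2039.98
ΣP(Jan 2021)Q(Jan 2021) = 5.72×137 + 7.98×57 + 28.72×23 + 1.82×91 = 783.64 + 454.86 + 660.56 + 165.62 = 2064.68
L = 2039.98 / 2064.68 × 100 = 98.8037
Paasche component (current-period weights):
ΣP(Feb 2021)Q(Feb 2021) = 7.99×115 + 11.01×55 + 40.00×26 + 2.53×108 = 918.85 + 605.55 + 1040 + 273.24 = 2837.64
ΣP(Feb 2021)Q(Jan 2021) = 7.99×137 + 11.01×57 + 40.00×23 + 2.53×91 = 1094.63 + 627.57 + 920 + 230.23 = 2872.43
P = 2837.64 / 2872.43 × 100 = 98.7888
Fisher = √(L × P) = √(98.8037 × 98.7888) = 98.7963

98.80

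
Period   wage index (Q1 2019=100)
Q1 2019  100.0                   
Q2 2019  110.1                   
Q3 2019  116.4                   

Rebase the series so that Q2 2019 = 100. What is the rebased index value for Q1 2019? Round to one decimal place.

Rebased(Q1 2019) = 100.0 / 110.1 × 100 = 90.8265

90.8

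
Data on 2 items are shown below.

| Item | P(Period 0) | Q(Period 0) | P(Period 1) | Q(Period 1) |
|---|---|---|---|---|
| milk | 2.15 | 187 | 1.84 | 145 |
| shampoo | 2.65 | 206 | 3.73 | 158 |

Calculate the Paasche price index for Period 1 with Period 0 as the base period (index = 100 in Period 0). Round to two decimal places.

117.21

Paasche price index uses current-period quantities as weights.
ΣP(Period 1)·Q(Period 1) = 1.84×145 + 3.73×158 = 266.8 + 589.34 = 856.14
ΣP(Period 0)·Q(Period 1) = 2.15×145 + 2.65×158 = 311.75 + 418.7 = 730.45
Index = 856.14 / 730.45 × 100 = 117.2072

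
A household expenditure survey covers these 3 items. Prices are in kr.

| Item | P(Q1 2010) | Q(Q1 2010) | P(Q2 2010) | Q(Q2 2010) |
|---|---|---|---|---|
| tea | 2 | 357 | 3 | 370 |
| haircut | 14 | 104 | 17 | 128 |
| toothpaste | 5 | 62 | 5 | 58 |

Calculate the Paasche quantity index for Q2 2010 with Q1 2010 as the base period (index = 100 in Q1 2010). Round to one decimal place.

113.6

Paasche quantity index uses current-period prices as weights.
ΣP(Q2 2010)·Q(Q2 2010) = 3×370 + 17×128 + 5×58 = 1110 + 2176 + 290 = 3576
ΣP(Q2 2010)·Q(Q1 2010) = 3×357 + 17×104 + 5×62 = 1071 + 1768 + 310 = 3149
Index = 3576 / 3149 × 100 = 113.5599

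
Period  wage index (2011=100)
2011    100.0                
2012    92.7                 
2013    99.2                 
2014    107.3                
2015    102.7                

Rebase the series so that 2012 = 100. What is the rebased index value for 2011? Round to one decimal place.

Rebased(2011) = 100.0 / 92.7 × 100 = 107.8749

107.9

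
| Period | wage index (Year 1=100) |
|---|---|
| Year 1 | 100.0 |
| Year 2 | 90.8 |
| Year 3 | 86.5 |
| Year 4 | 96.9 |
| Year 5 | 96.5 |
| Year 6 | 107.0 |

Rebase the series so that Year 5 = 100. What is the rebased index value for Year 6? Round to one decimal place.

110.9

Rebased(Year 6) = 107.0 / 96.5 × 100 = 110.8808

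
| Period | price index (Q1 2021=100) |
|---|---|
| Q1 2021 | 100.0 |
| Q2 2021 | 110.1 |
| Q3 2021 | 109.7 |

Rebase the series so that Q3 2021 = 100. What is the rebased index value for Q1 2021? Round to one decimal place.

91.2

Rebased(Q1 2021) = 100.0 / 109.7 × 100 = 91.1577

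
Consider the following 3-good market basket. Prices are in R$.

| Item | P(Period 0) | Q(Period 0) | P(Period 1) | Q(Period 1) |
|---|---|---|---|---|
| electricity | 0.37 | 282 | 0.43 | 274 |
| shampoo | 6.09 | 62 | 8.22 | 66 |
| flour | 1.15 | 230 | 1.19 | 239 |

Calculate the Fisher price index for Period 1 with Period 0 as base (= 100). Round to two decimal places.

121.30

Laspeyres component (base-period weights):
ΣP(Period 1)Q(Period 0) = 0.43×282 + 8.22×62 + 1.19×230 = 121.26 + 509.64 + 273.7 = 904.6
ΣP(Period 0)Q(Period 0) = 0.37×282 + 6.09×62 + 1.15×230 = 104.34 + 377.58 + 264.5 = 746.42
L = 904.6 / 746.42 × 100 = 121.1918
Paasche component (current-period weights):
ΣP(Period 1)Q(Period 1) = 0.43×274 + 8.22×66 + 1.19×239 = 117.82 + 542.52 + 284.41 = 944.75
ΣP(Period 0)Q(Period 1) = 0.37×274 + 6.09×66 + 1.15×239 = 101.38 + 401.94 + 274.85 = 778.17
P = 944.75 / 778.17 × 100 = 121.4066
Fisher = √(L × P) = √(121.1918 × 121.4066) = 121.2992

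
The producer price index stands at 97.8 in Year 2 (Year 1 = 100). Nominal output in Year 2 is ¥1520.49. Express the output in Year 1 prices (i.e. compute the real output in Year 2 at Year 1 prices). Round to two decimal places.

Real = Nominal ÷ (Index/100) = 1520.49 ÷ (97.8/100)
     = 1520.49 ÷ 0.978 = 1554.6933

1554.69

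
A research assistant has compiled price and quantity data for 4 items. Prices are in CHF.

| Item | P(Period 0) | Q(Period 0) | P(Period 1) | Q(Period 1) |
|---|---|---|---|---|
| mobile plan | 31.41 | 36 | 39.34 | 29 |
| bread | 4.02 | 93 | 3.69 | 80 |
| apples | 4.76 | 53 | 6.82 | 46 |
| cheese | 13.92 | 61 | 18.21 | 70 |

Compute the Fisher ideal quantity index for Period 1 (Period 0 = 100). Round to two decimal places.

93.34

Laspeyres component (base-period weights):
ΣP(Period 0)Q(Period 1) = 31.41×29 + 4.02×80 + 4.76×46 + 13.92×70 = 910.89 + 321.6 + 218.96 + 974.4 = 2425.85
ΣP(Period 0)Q(Period 0) = 31.41×36 + 4.02×93 + 4.76×53 + 13.92×61 = 1130.76 + 373.86 + 252.28 + 849.12 = 2606.02
L = 2425.85 / 2606.02 × 100 = 93.0864
Paasche component (current-period weights):
ΣP(Period 1)Q(Period 1) = 39.34×29 + 3.69×80 + 6.82×46 + 18.21×70 = 1140.86 + 295.2 + 313.72 + 1274.7 = 3024.48
ΣP(Period 1)Q(Period 0) = 39.34×36 + 3.69×93 + 6.82×53 + 18.21×61 = 1416.24 + 343.17 + 361.46 + 1110.81 = 3231.68
P = 3024.48 / 3231.68 × 100 = 93.5885
Fisher = √(L × P) = √(93.0864 × 93.5885) = 93.3371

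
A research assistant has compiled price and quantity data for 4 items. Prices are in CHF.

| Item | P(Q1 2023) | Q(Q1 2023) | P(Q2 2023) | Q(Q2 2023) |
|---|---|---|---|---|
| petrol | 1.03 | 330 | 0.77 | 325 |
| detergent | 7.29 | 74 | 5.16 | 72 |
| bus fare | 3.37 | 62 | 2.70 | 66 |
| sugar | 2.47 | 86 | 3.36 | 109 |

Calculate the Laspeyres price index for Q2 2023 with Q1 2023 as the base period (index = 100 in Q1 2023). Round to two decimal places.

83.98

Laspeyres price index uses base-period quantities as weights.
ΣP(Q2 2023)·Q(Q1 2023) = 0.77×330 + 5.16×74 + 2.70×62 + 3.36×86 = 254.1 + 381.84 + 167.4 + 288.96 = 1092.3
ΣP(Q1 2023)·Q(Q1 2023) = 1.03×330 + 7.29×74 + 3.37×62 + 2.47×86 = 339.9 + 539.46 + 208.94 + 212.42 = 1300.72
Index = 1092.3 / 1300.72 × 100 = 83.9766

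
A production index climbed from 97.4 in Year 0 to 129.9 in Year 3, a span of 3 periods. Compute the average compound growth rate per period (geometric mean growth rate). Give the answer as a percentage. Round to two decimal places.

10.07%

Growth factor = (129.9/97.4)^(1/3) = (1.333676)^(1/3) = 1.100737
Growth rate = 1.100737 − 1 = 0.100737 = 10.0737%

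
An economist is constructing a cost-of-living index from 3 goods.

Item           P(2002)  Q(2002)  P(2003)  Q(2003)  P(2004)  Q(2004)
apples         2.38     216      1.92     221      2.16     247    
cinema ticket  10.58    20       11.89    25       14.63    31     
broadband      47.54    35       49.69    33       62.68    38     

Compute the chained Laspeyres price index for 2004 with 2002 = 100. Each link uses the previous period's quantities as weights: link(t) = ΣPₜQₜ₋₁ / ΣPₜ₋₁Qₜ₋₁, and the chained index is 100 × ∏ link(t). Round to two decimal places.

Link 2002→2003:
ΣP(2003)Q(2002) = 1.92×216 + 11.89×20 + 49.69×35 = 414.72 + 237.8 + 1739.15 = 2391.67
ΣP(2002)Q(2002) = 2.38×216 + 10.58×20 + 47.54×35 = 514.08 + 211.6 + 1663.9 = 2389.58
link = 2391.67/2389.58 = 1.000875
Link 2003→2004:
ΣP(2004)Q(2003) = 2.16×221 + 14.63×25 + 62.68×33 = 477.36 + 365.75 + 2068.44 = 2911.55
ΣP(2003)Q(2003) = 1.92×221 + 11.89×25 + 49.69×33 = 424.32 + 297.25 + 1639.77 = 2361.34
link = 2911.55/2361.34 = 1.233008
Chained index = 100 × 1.000875 × 1.233008 = 123.4086

123.41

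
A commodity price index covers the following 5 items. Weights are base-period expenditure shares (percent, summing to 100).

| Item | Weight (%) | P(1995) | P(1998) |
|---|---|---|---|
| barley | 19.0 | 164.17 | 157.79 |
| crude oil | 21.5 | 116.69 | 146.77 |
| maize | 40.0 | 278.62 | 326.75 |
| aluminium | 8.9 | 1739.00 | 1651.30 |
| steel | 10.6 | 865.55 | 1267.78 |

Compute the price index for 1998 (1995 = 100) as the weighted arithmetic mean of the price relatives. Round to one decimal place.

116.2

barley: 19.0 × (157.79/164.17) = 19.0 × 0.961138 = 18.2616
crude oil: 21.5 × (146.77/116.69) = 21.5 × 1.257777 = 27.0422
maize: 40.0 × (326.75/278.62) = 40.0 × 1.172744 = 46.9098
aluminium: 8.9 × (1651.30/1739.00) = 8.9 × 0.949569 = 8.4512
steel: 10.6 × (1267.78/865.55) = 10.6 × 1.464710 = 15.5259
Index = Σ wᵢ·(p₁ᵢ/p₀ᵢ) = 18.2616 + 27.0422 + 46.9098 + 8.4512 + 15.5259 = 116.1907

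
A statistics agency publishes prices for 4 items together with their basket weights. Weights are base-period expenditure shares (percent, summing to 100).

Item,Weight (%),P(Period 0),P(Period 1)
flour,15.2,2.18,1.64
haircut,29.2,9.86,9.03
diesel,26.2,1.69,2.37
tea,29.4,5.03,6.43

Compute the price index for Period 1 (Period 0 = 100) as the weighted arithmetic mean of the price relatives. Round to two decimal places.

flour: 15.2 × (1.64/2.18) = 15.2 × 0.752294 = 11.4349
haircut: 29.2 × (9.03/9.86) = 29.2 × 0.915822 = 26.7420
diesel: 26.2 × (2.37/1.69) = 26.2 × 1.402367 = 36.7420
tea: 29.4 × (6.43/5.03) = 29.4 × 1.278330 = 37.5829
Index = Σ wᵢ·(p₁ᵢ/p₀ᵢ) = 11.4349 + 26.7420 + 36.7420 + 37.5829 = 112.5018

112.50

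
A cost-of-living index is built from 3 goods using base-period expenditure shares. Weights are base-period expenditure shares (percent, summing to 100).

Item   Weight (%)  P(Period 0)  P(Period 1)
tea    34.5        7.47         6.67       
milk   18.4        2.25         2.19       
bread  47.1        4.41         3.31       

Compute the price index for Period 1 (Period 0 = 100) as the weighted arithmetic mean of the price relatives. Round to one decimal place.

tea: 34.5 × (6.67/7.47) = 34.5 × 0.892905 = 30.8052
milk: 18.4 × (2.19/2.25) = 18.4 × 0.973333 = 17.9093
bread: 47.1 × (3.31/4.41) = 47.1 × 0.750567 = 35.3517
Index = Σ wᵢ·(p₁ᵢ/p₀ᵢ) = 30.8052 + 17.9093 + 35.3517 = 84.0663

84.1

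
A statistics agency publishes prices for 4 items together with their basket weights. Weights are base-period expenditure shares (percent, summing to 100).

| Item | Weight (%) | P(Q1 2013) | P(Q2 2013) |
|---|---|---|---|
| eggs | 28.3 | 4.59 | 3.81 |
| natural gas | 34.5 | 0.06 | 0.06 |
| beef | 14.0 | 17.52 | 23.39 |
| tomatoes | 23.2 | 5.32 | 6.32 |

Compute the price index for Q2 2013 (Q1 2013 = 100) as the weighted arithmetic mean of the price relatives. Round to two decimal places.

104.24

eggs: 28.3 × (3.81/4.59) = 28.3 × 0.830065 = 23.4908
natural gas: 34.5 × (0.06/0.06) = 34.5 × 1.000000 = 34.5000
beef: 14.0 × (23.39/17.52) = 14.0 × 1.335046 = 18.6906
tomatoes: 23.2 × (6.32/5.32) = 23.2 × 1.187970 = 27.5609
Index = Σ wᵢ·(p₁ᵢ/p₀ᵢ) = 23.4908 + 34.5000 + 18.6906 + 27.5609 = 104.2424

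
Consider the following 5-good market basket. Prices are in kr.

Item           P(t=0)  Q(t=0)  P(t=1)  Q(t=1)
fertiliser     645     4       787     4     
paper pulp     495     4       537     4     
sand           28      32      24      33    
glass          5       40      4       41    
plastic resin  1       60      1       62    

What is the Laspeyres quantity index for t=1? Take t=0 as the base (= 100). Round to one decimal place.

100.6

Laspeyres quantity index uses base-period prices as weights.
ΣP(t=0)·Q(t=1) = 645×4 + 495×4 + 28×33 + 5×41 + 1×62 = 2580 + 1980 + 924 + 205 + 62 = 5751
ΣP(t=0)·Q(t=0) = 645×4 + 495×4 + 28×32 + 5×40 + 1×60 = 2580 + 1980 + 896 + 200 + 60 = 5716
Index = 5751 / 5716 × 100 = 100.6123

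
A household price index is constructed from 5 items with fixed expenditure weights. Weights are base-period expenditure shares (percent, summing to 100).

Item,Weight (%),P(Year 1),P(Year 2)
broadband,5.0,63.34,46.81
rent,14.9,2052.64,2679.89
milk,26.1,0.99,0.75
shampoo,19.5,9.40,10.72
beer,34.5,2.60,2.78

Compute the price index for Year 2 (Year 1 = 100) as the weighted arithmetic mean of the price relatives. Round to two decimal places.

102.05

broadband: 5.0 × (46.81/63.34) = 5.0 × 0.739027 = 3.6951
rent: 14.9 × (2679.89/2052.64) = 14.9 × 1.305582 = 19.4532
milk: 26.1 × (0.75/0.99) = 26.1 × 0.757576 = 19.7727
shampoo: 19.5 × (10.72/9.40) = 19.5 × 1.140426 = 22.2383
beer: 34.5 × (2.78/2.60) = 34.5 × 1.069231 = 36.8885
Index = Σ wᵢ·(p₁ᵢ/p₀ᵢ) = 3.6951 + 19.4532 + 19.7727 + 22.2383 + 36.8885 = 102.0478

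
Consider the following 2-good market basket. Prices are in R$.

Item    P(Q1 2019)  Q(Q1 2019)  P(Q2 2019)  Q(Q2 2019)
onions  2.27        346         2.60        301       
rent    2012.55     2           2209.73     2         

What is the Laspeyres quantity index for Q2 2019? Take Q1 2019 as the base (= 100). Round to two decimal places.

Laspeyres quantity index uses base-period prices as weights.
ΣP(Q1 2019)·Q(Q2 2019) = 2.27×301 + 2012.55×2 = 683.27 + 4025.1 = 4708.37
ΣP(Q1 2019)·Q(Q1 2019) = 2.27×346 + 2012.55×2 = 785.42 + 4025.1 = 4810.52
Index = 4708.37 / 4810.52 × 100 = 97.8765

97.88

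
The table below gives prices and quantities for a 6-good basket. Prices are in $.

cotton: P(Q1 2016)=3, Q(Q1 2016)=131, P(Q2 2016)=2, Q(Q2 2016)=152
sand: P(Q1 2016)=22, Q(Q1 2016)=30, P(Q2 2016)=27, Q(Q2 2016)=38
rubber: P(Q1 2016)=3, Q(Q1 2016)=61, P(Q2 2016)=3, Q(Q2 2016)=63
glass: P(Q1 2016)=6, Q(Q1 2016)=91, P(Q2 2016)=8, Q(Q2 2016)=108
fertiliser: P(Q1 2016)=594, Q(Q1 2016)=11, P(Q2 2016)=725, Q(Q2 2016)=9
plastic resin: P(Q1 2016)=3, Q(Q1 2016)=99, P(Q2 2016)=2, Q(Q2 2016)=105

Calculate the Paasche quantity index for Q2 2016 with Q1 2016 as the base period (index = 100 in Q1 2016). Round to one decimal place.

Paasche quantity index uses current-period prices as weights.
ΣP(Q2 2016)·Q(Q2 2016) = 2×152 + 27×38 + 3×63 + 8×108 + 725×9 + 2×105 = 304 + 1026 + 189 + 864 + 6525 + 210 = 9118
ΣP(Q2 2016)·Q(Q1 2016) = 2×131 + 27×30 + 3×61 + 8×91 + 725×11 + 2×99 = 262 + 810 + 183 + 728 + 7975 + 198 = 10156
Index = 9118 / 10156 × 100 = 89.7794

89.8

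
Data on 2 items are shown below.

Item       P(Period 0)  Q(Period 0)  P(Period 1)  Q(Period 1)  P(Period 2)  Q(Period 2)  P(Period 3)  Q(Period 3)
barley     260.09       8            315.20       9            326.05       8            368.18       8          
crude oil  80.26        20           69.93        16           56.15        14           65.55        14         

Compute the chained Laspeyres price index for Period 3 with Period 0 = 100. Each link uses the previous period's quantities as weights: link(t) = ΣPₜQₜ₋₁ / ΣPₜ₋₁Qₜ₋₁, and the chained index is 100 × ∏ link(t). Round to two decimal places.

117.28

Link Period 0→Period 1:
ΣP(Period 1)Q(Period 0) = 315.20×8 + 69.93×20 = 2521.6 + 1398.6 = 3920.2
ΣP(Period 0)Q(Period 0) = 260.09×8 + 80.26×20 = 2080.72 + 1605.2 = 3685.92
link = 3920.2/3685.92 = 1.063561
Link Period 1→Period 2:
ΣP(Period 2)Q(Period 1) = 326.05×9 + 56.15×16 = 2934.45 + 898.4 = 3832.85
ΣP(Period 1)Q(Period 1) = 315.20×9 + 69.93×16 = 2836.8 + 1118.88 = 3955.68
link = 3832.85/3955.68 = 0.968948
Link Period 2→Period 3:
ΣP(Period 3)Q(Period 2) = 368.18×8 + 65.55×14 = 2945.44 + 917.7 = 3863.14
ΣP(Period 2)Q(Period 2) = 326.05×8 + 56.15×14 = 2608.4 + 786.1 = 3394.5
link = 3863.14/3394.5 = 1.138059
Chained index = 100 × 1.063561 × 0.968948 × 1.138059 = 117.2810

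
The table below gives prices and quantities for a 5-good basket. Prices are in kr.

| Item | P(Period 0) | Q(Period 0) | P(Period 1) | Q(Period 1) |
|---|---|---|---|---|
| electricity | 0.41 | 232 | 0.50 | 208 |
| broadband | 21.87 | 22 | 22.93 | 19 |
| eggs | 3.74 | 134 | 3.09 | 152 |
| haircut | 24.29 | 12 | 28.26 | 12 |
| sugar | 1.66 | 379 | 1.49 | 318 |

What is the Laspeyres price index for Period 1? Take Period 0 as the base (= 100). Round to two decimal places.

Laspeyres price index uses base-period quantities as weights.
ΣP(Period 1)·Q(Period 0) = 0.50×232 + 22.93×22 + 3.09×134 + 28.26×12 + 1.49×379 = 116 + 504.46 + 414.06 + 339.12 + 564.71 = 1938.35
ΣP(Period 0)·Q(Period 0) = 0.41×232 + 21.87×22 + 3.74×134 + 24.29×12 + 1.66×379 = 95.12 + 481.14 + 501.16 + 291.48 + 629.14 = 1998.04
Index = 1938.35 / 1998.04 × 100 = 97.0126

97.01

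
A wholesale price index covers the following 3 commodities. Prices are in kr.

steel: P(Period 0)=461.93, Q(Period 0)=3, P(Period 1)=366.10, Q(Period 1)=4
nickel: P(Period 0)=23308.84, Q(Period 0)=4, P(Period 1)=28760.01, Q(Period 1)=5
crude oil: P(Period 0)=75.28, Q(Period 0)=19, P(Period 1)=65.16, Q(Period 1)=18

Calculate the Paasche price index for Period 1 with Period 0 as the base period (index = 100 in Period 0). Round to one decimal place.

Paasche price index uses current-period quantities as weights.
ΣP(Period 1)·Q(Period 1) = 366.10×4 + 28760.01×5 + 65.16×18 = 1464.4 + 143800.05 + 1172.88 = 146437.33
ΣP(Period 0)·Q(Period 1) = 461.93×4 + 23308.84×5 + 75.28×18 = 1847.72 + 116544.2 + 1355.04 = 119746.96
Index = 146437.33 / 119746.96 × 100 = 122.2890

122.3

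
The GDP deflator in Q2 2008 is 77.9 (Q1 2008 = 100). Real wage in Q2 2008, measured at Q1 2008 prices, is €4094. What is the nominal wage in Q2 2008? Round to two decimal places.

Nominal = Real × (Index/100) = 4094 × (77.9/100)
        = 4094 × 0.779 = 3189.2260

3189.23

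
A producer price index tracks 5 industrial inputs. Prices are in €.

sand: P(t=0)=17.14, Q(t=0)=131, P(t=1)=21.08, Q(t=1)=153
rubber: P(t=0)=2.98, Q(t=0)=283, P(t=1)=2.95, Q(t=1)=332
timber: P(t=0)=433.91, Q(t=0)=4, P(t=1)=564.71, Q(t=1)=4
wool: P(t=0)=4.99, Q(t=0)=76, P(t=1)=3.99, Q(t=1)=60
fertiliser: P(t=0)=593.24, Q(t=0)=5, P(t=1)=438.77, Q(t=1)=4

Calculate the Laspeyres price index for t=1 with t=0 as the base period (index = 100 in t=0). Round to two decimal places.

Laspeyres price index uses base-period quantities as weights.
ΣP(t=1)·Q(t=0) = 21.08×131 + 2.95×283 + 564.71×4 + 3.99×76 + 438.77×5 = 2761.48 + 834.85 + 2258.84 + 303.24 + 2193.85 = 8352.26
ΣP(t=0)·Q(t=0) = 17.14×131 + 2.98×283 + 433.91×4 + 4.99×76 + 593.24×5 = 2245.34 + 843.34 + 1735.64 + 379.24 + 2966.2 = 8169.76
Index = 8352.26 / 8169.76 × 100 = 102.2338

102.23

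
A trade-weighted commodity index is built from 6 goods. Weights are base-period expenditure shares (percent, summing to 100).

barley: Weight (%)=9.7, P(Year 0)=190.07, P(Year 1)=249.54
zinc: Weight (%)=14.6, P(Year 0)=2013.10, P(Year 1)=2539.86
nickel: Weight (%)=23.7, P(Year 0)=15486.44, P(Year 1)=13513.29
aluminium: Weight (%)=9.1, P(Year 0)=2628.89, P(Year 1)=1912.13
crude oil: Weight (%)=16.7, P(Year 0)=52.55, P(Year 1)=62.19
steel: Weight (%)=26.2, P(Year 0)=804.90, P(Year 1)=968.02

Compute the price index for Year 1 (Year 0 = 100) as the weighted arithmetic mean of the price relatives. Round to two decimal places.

barley: 9.7 × (249.54/190.07) = 9.7 × 1.312885 = 12.7350
zinc: 14.6 × (2539.86/2013.10) = 14.6 × 1.261666 = 18.4203
nickel: 23.7 × (13513.29/15486.44) = 23.7 × 0.872589 = 20.6803
aluminium: 9.1 × (1912.13/2628.89) = 9.1 × 0.727353 = 6.6189
crude oil: 16.7 × (62.19/52.55) = 16.7 × 1.183444 = 19.7635
steel: 26.2 × (968.02/804.90) = 26.2 × 1.202659 = 31.5097
Index = Σ wᵢ·(p₁ᵢ/p₀ᵢ) = 12.7350 + 18.4203 + 20.6803 + 6.6189 + 19.7635 + 31.5097 = 109.7277

109.73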